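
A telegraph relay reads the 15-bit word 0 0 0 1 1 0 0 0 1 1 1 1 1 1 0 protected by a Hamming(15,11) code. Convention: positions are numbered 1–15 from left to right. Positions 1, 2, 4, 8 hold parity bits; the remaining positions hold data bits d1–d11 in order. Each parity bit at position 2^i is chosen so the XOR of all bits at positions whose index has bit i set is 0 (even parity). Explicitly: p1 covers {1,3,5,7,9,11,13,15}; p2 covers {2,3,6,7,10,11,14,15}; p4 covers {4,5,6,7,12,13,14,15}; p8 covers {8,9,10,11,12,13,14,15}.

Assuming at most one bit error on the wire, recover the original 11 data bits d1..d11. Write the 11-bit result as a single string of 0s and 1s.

s1 (pos 1,3,5,7,9,11,13,15): 0⊕0⊕1⊕0⊕1⊕1⊕1⊕0 = 0
s2 (pos 2,3,6,7,10,11,14,15): 0⊕0⊕0⊕0⊕1⊕1⊕1⊕0 = 1
s4 (pos 4,5,6,7,12,13,14,15): 1⊕1⊕0⊕0⊕1⊕1⊕1⊕0 = 1
s8 (pos 8,9,10,11,12,13,14,15): 0⊕1⊕1⊕1⊕1⊕1⊕1⊕0 = 0
Syndrome s8…s1 = 0110 → error at position 6.
Flip position 6: 000110001111110 → 000111001111110
Read data bits from positions 3,5,6,7,9,10,11,12,13,14,15: 01101111110

01101111110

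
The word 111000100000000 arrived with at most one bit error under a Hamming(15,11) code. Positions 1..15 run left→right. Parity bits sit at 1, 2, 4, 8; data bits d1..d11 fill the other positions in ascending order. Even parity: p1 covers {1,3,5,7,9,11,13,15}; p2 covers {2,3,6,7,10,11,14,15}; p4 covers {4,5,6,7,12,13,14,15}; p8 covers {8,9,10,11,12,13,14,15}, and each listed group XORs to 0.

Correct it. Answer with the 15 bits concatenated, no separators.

111000000000000

s1 (pos 1,3,5,7,9,11,13,15): 1⊕1⊕0⊕1⊕0⊕0⊕0⊕0 = 1
s2 (pos 2,3,6,7,10,11,14,15): 1⊕1⊕0⊕1⊕0⊕0⊕0⊕0 = 1
s4 (pos 4,5,6,7,12,13,14,15): 0⊕0⊕0⊕1⊕0⊕0⊕0⊕0 = 1
s8 (pos 8,9,10,11,12,13,14,15): 0⊕0⊕0⊕0⊕0⊕0⊕0⊕0 = 0
Syndrome s8…s1 = 0111 → error at position 7.
Flip position 7: 111000100000000 → 111000000000000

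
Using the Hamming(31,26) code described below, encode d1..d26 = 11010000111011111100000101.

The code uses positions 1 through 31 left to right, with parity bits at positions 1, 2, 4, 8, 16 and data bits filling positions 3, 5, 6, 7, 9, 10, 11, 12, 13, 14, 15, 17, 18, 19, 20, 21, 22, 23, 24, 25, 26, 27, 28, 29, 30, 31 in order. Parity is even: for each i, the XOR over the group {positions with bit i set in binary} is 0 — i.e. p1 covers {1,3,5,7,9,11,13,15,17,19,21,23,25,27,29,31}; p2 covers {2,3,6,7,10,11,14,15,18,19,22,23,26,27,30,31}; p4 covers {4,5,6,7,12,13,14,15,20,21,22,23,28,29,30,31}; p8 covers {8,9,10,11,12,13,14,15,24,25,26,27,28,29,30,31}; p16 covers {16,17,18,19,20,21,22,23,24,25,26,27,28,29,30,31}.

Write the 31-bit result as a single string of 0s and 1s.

Place data at non-parity positions: p1 p2 1 p4 1 0 1 p8 0 0 0 0 1 1 1 p16 0 1 1 1 1 1 1 0 0 0 0 0 1 0 1
p1 (pos 1,3,5,7,9,11,13,15,17,19,21,23,25,27,29,31): XOR of data positions = 1⊕1⊕1⊕0⊕0⊕1⊕1⊕0⊕1⊕1⊕1⊕0⊕0⊕1⊕1 = 0
p2 (pos 2,3,6,7,10,11,14,15,18,19,22,23,26,27,30,31): XOR of data positions = 1⊕0⊕1⊕0⊕0⊕1⊕1⊕1⊕1⊕1⊕1⊕0⊕0⊕0⊕1 = 1
p4 (pos 4,5,6,7,12,13,14,15,20,21,22,23,28,29,30,31): XOR of data positions = 1⊕0⊕1⊕0⊕1⊕1⊕1⊕1⊕1⊕1⊕1⊕0⊕1⊕0⊕1 = 1
p8 (pos 8,9,10,11,12,13,14,15,24,25,26,27,28,29,30,31): XOR of data positions = 0⊕0⊕0⊕0⊕1⊕1⊕1⊕0⊕0⊕0⊕0⊕0⊕1⊕0⊕1 = 1
p16 (pos 16,17,18,19,20,21,22,23,24,25,26,27,28,29,30,31): XOR of data positions = 0⊕1⊕1⊕1⊕1⊕1⊕1⊕0⊕0⊕0⊕0⊕0⊕1⊕0⊕1 = 0
Codeword: 0111101100001110011111100000101

0111101100001110011111100000101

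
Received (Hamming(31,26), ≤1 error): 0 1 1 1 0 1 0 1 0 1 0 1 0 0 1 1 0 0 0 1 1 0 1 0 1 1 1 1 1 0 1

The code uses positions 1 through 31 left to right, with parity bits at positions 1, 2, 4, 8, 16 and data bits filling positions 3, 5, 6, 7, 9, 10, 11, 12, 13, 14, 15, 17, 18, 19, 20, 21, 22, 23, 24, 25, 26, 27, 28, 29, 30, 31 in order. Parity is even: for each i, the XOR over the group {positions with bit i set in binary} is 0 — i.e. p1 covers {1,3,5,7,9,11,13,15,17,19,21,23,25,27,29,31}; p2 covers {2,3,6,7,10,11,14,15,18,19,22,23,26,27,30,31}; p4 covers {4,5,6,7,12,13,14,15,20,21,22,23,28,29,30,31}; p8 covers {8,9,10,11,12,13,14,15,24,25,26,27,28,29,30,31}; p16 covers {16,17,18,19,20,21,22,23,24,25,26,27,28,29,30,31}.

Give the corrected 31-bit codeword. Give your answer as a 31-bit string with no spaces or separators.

0011010101010011000110101111101

s1 (pos 1,3,5,7,9,11,13,15,17,19,21,23,25,27,29,31): 0⊕1⊕0⊕0⊕0⊕0⊕0⊕1⊕0⊕0⊕1⊕1⊕1⊕1⊕1⊕1 = 0
s2 (pos 2,3,6,7,10,11,14,15,18,19,22,23,26,27,30,31): 1⊕1⊕1⊕0⊕1⊕0⊕0⊕1⊕0⊕0⊕0⊕1⊕1⊕1⊕0⊕1 = 1
s4 (pos 4,5,6,7,12,13,14,15,20,21,22,23,28,29,30,31): 1⊕0⊕1⊕0⊕1⊕0⊕0⊕1⊕1⊕1⊕0⊕1⊕1⊕1⊕0⊕1 = 0
s8 (pos 8,9,10,11,12,13,14,15,24,25,26,27,28,29,30,31): 1⊕0⊕1⊕0⊕1⊕0⊕0⊕1⊕0⊕1⊕1⊕1⊕1⊕1⊕0⊕1 = 0
s16 (pos 16,17,18,19,20,21,22,23,24,25,26,27,28,29,30,31): 1⊕0⊕0⊕0⊕1⊕1⊕0⊕1⊕0⊕1⊕1⊕1⊕1⊕1⊕0⊕1 = 0
Syndrome s16…s1 = 00010 → error at position 2.
Flip position 2: 0111010101010011000110101111101 → 0011010101010011000110101111101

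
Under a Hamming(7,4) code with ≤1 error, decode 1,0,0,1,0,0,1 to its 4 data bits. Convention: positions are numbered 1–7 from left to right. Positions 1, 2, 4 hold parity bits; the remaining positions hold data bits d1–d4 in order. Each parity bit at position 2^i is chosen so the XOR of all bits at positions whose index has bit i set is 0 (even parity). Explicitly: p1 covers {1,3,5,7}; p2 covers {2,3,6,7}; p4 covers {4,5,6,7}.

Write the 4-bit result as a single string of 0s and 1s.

s1 (pos 1,3,5,7): 1⊕0⊕0⊕1 = 0
s2 (pos 2,3,6,7): 0⊕0⊕0⊕1 = 1
s4 (pos 4,5,6,7): 1⊕0⊕0⊕1 = 0
Syndrome s4…s1 = 010 → error at position 2.
Flip position 2: 1001001 → 1101001
Read data bits from positions 3,5,6,7: 0001

0001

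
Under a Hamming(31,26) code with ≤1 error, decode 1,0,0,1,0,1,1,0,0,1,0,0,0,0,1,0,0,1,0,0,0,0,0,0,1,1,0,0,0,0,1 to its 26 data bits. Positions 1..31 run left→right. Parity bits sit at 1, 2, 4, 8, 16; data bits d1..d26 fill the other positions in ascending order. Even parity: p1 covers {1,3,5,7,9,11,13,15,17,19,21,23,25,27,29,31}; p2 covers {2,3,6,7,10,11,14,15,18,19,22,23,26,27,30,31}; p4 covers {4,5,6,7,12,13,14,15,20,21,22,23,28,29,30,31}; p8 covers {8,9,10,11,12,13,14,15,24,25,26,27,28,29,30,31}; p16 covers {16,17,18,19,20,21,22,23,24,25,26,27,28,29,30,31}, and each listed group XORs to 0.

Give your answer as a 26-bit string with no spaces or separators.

s1 (pos 1,3,5,7,9,11,13,15,17,19,21,23,25,27,29,31): 1⊕0⊕0⊕1⊕0⊕0⊕0⊕1⊕0⊕0⊕0⊕0⊕1⊕0⊕0⊕1 = 1
s2 (pos 2,3,6,7,10,11,14,15,18,19,22,23,26,27,30,31): 0⊕0⊕1⊕1⊕1⊕0⊕0⊕1⊕1⊕0⊕0⊕0⊕1⊕0⊕0⊕1 = 1
s4 (pos 4,5,6,7,12,13,14,15,20,21,22,23,28,29,30,31): 1⊕0⊕1⊕1⊕0⊕0⊕0⊕1⊕0⊕0⊕0⊕0⊕0⊕0⊕0⊕1 = 1
s8 (pos 8,9,10,11,12,13,14,15,24,25,26,27,28,29,30,31): 0⊕0⊕1⊕0⊕0⊕0⊕0⊕1⊕0⊕1⊕1⊕0⊕0⊕0⊕0⊕1 = 1
s16 (pos 16,17,18,19,20,21,22,23,24,25,26,27,28,29,30,31): 0⊕0⊕1⊕0⊕0⊕0⊕0⊕0⊕0⊕1⊕1⊕0⊕0⊕0⊕0⊕1 = 0
Syndrome s16…s1 = 01111 → error at position 15.
Flip position 15: 1001011001000010010000001100001 → 1001011001000000010000001100001
Read data bits from positions 3,5,6,7,9,10,11,12,13,14,15,17,18,19,20,21,22,23,24,25,26,27,28,29,30,31: 00110100000010000001100001

00110100000010000001100001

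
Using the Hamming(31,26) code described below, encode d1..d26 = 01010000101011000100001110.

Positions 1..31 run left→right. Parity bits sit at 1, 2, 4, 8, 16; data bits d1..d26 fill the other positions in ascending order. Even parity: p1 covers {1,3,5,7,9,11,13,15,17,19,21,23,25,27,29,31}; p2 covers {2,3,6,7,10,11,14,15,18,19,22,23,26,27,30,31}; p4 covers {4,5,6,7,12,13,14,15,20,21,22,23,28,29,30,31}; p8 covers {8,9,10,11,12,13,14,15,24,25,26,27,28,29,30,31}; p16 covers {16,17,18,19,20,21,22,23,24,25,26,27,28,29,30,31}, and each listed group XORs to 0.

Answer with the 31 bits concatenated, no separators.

Place data at non-parity positions: p1 p2 0 p4 1 0 1 p8 0 0 0 0 1 0 1 p16 0 1 1 0 0 0 1 0 0 0 0 1 1 1 0
p1 (pos 1,3,5,7,9,11,13,15,17,19,21,23,25,27,29,31): XOR of data positions = 0⊕1⊕1⊕0⊕0⊕1⊕1⊕0⊕1⊕0⊕1⊕0⊕0⊕1⊕0 = 1
p2 (pos 2,3,6,7,10,11,14,15,18,19,22,23,26,27,30,31): XOR of data positions = 0⊕0⊕1⊕0⊕0⊕0⊕1⊕1⊕1⊕0⊕1⊕0⊕0⊕1⊕0 = 0
p4 (pos 4,5,6,7,12,13,14,15,20,21,22,23,28,29,30,31): XOR of data positions = 1⊕0⊕1⊕0⊕1⊕0⊕1⊕0⊕0⊕0⊕1⊕1⊕1⊕1⊕0 = 0
p8 (pos 8,9,10,11,12,13,14,15,24,25,26,27,28,29,30,31): XOR of data positions = 0⊕0⊕0⊕0⊕1⊕0⊕1⊕0⊕0⊕0⊕0⊕1⊕1⊕1⊕0 = 1
p16 (pos 16,17,18,19,20,21,22,23,24,25,26,27,28,29,30,31): XOR of data positions = 0⊕1⊕1⊕0⊕0⊕0⊕1⊕0⊕0⊕0⊕0⊕1⊕1⊕1⊕0 = 0
Codeword: 1000101100001010011000100001110

1000101100001010011000100001110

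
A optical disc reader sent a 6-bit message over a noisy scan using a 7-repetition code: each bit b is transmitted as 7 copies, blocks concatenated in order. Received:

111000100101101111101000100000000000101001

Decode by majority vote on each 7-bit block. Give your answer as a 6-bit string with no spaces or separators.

101000

Block 1 (1110001): 4 ones → 1
Block 2 (0010110): 3 ones → 0
Block 3 (1111101): 6 ones → 1
Block 4 (0001000): 1 one → 0
Block 5 (0000000): 0 ones → 0
Block 6 (0101001): 3 ones → 0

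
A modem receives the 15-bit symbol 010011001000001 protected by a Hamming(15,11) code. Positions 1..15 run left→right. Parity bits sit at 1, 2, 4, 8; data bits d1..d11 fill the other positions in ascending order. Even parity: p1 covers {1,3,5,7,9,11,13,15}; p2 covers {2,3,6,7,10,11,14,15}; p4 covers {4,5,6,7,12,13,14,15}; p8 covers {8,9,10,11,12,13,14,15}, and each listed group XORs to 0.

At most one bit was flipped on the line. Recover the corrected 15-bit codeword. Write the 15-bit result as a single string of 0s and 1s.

s1 (pos 1,3,5,7,9,11,13,15): 0⊕0⊕1⊕0⊕1⊕0⊕0⊕1 = 1
s2 (pos 2,3,6,7,10,11,14,15): 1⊕0⊕1⊕0⊕0⊕0⊕0⊕1 = 1
s4 (pos 4,5,6,7,12,13,14,15): 0⊕1⊕1⊕0⊕0⊕0⊕0⊕1 = 1
s8 (pos 8,9,10,11,12,13,14,15): 0⊕1⊕0⊕0⊕0⊕0⊕0⊕1 = 0
Syndrome s8…s1 = 0111 → error at position 7.
Flip position 7: 010011001000001 → 010011101000001

010011101000001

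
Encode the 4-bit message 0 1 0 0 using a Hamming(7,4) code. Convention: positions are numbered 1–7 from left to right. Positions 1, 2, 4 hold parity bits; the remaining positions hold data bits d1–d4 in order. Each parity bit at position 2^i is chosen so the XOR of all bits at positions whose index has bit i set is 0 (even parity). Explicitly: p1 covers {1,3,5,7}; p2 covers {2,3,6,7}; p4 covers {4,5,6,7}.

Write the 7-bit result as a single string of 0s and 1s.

Place data at non-parity positions: p1 p2 0 p4 1 0 0
p1 (pos 1,3,5,7): XOR of data positions = 0⊕1⊕0 = 1
p2 (pos 2,3,6,7): XOR of data positions = 0⊕0⊕0 = 0
p4 (pos 4,5,6,7): XOR of data positions = 1⊕0⊕0 = 1
Codeword: 1001100

1001100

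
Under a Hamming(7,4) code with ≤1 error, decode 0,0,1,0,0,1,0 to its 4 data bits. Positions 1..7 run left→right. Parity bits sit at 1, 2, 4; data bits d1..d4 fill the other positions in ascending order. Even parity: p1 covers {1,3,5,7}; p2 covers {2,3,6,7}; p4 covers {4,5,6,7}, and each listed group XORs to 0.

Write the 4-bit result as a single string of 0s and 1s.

s1 (pos 1,3,5,7): 0⊕1⊕0⊕0 = 1
s2 (pos 2,3,6,7): 0⊕1⊕1⊕0 = 0
s4 (pos 4,5,6,7): 0⊕0⊕1⊕0 = 1
Syndrome s4…s1 = 101 → error at position 5.
Flip position 5: 0010010 → 0010110
Read data bits from positions 3,5,6,7: 1110

1110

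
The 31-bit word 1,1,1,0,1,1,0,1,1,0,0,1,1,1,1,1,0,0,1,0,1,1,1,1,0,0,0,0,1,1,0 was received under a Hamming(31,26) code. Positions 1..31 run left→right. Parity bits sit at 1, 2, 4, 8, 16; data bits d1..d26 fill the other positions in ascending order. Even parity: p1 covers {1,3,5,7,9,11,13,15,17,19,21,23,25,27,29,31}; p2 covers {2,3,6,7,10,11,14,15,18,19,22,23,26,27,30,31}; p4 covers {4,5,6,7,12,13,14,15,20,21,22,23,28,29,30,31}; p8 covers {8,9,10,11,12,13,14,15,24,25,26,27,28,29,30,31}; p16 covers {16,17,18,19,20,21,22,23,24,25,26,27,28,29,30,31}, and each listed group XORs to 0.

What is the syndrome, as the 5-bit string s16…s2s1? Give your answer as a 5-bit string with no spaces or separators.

s1 (pos 1,3,5,7,9,11,13,15,17,19,21,23,25,27,29,31): 1⊕1⊕1⊕0⊕1⊕0⊕1⊕1⊕0⊕1⊕1⊕1⊕0⊕0⊕1⊕0 = 0
s2 (pos 2,3,6,7,10,11,14,15,18,19,22,23,26,27,30,31): 1⊕1⊕1⊕0⊕0⊕0⊕1⊕1⊕0⊕1⊕1⊕1⊕0⊕0⊕1⊕0 = 1
s4 (pos 4,5,6,7,12,13,14,15,20,21,22,23,28,29,30,31): 0⊕1⊕1⊕0⊕1⊕1⊕1⊕1⊕0⊕1⊕1⊕1⊕0⊕1⊕1⊕0 = 1
s8 (pos 8,9,10,11,12,13,14,15,24,25,26,27,28,29,30,31): 1⊕1⊕0⊕0⊕1⊕1⊕1⊕1⊕1⊕0⊕0⊕0⊕0⊕1⊕1⊕0 = 1
s16 (pos 16,17,18,19,20,21,22,23,24,25,26,27,28,29,30,31): 1⊕0⊕0⊕1⊕0⊕1⊕1⊕1⊕1⊕0⊕0⊕0⊕0⊕1⊕1⊕0 = 0
Syndrome s16…s1 = 01110 → error at position 14.

01110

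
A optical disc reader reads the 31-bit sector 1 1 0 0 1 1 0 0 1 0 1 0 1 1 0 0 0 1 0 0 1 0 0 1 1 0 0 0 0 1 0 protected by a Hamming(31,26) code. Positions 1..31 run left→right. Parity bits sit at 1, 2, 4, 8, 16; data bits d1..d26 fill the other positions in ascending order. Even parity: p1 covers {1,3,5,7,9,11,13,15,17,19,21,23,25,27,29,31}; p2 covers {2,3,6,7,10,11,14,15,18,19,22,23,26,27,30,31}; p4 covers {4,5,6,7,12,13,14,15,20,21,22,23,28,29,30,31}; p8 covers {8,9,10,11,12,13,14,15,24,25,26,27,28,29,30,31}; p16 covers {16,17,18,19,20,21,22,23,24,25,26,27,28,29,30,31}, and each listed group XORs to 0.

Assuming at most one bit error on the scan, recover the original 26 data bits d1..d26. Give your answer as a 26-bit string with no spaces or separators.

s1 (pos 1,3,5,7,9,11,13,15,17,19,21,23,25,27,29,31): 1⊕0⊕1⊕0⊕1⊕1⊕1⊕0⊕0⊕0⊕1⊕0⊕1⊕0⊕0⊕0 = 1
s2 (pos 2,3,6,7,10,11,14,15,18,19,22,23,26,27,30,31): 1⊕0⊕1⊕0⊕0⊕1⊕1⊕0⊕1⊕0⊕0⊕0⊕0⊕0⊕1⊕0 = 0
s4 (pos 4,5,6,7,12,13,14,15,20,21,22,23,28,29,30,31): 0⊕1⊕1⊕0⊕0⊕1⊕1⊕0⊕0⊕1⊕0⊕0⊕0⊕0⊕1⊕0 = 0
s8 (pos 8,9,10,11,12,13,14,15,24,25,26,27,28,29,30,31): 0⊕1⊕0⊕1⊕0⊕1⊕1⊕0⊕1⊕1⊕0⊕0⊕0⊕0⊕1⊕0 = 1
s16 (pos 16,17,18,19,20,21,22,23,24,25,26,27,28,29,30,31): 0⊕0⊕1⊕0⊕0⊕1⊕0⊕0⊕1⊕1⊕0⊕0⊕0⊕0⊕1⊕0 = 1
Syndrome s16…s1 = 11001 → error at position 25.
Flip position 25: 1100110010101100010010011000010 → 1100110010101100010010010000010
Read data bits from positions 3,5,6,7,9,10,11,12,13,14,15,17,18,19,20,21,22,23,24,25,26,27,28,29,30,31: 01101010110010010010000010

01101010110010010010000010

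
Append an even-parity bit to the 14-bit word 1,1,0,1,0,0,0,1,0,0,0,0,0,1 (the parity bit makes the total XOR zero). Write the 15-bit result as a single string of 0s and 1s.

110100010000011

XOR of the 14 data bits: 1⊕1⊕0⊕1⊕0⊕0⊕0⊕1⊕0⊕0⊕0⊕0⊕0⊕1 = 1
Parity bit = 1 (so all 15 bits XOR to 0).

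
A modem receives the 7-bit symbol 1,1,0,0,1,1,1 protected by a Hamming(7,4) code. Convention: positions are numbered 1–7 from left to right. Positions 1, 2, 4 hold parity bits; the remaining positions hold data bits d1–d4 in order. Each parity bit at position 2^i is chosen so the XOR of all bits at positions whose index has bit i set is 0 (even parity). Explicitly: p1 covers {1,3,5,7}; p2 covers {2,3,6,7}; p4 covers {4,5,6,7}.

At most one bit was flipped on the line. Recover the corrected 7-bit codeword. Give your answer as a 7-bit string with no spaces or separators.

s1 (pos 1,3,5,7): 1⊕0⊕1⊕1 = 1
s2 (pos 2,3,6,7): 1⊕0⊕1⊕1 = 1
s4 (pos 4,5,6,7): 0⊕1⊕1⊕1 = 1
Syndrome s4…s1 = 111 → error at position 7.
Flip position 7: 1100111 → 1100110

1100110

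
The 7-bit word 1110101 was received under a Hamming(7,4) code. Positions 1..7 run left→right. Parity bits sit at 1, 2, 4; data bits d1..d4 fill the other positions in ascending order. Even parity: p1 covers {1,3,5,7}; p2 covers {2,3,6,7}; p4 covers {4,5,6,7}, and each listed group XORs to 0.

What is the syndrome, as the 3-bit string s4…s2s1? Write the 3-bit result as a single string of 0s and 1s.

s1 (pos 1,3,5,7): 1⊕1⊕1⊕1 = 0
s2 (pos 2,3,6,7): 1⊕1⊕0⊕1 = 1
s4 (pos 4,5,6,7): 0⊕1⊕0⊕1 = 0
Syndrome s4…s1 = 010 → error at position 2.

010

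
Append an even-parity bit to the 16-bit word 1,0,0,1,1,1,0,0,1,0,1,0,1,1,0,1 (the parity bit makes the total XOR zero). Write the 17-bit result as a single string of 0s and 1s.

XOR of the 16 data bits: 1⊕0⊕0⊕1⊕1⊕1⊕0⊕0⊕1⊕0⊕1⊕0⊕1⊕1⊕0⊕1 = 1
Parity bit = 1 (so all 17 bits XOR to 0).

10011100101011011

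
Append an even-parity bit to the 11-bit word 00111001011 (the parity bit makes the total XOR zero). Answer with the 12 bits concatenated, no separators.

001110010110

XOR of the 11 data bits: 0⊕0⊕1⊕1⊕1⊕0⊕0⊕1⊕0⊕1⊕1 = 0
Parity bit = 0 (so all 12 bits XOR to 0).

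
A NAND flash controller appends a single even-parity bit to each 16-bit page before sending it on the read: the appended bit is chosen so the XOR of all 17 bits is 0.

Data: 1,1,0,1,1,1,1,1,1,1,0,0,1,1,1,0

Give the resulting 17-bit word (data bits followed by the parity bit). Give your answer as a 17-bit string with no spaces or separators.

11011111110011100

XOR of the 16 data bits: 1⊕1⊕0⊕1⊕1⊕1⊕1⊕1⊕1⊕1⊕0⊕0⊕1⊕1⊕1⊕0 = 0
Parity bit = 0 (so all 17 bits XOR to 0).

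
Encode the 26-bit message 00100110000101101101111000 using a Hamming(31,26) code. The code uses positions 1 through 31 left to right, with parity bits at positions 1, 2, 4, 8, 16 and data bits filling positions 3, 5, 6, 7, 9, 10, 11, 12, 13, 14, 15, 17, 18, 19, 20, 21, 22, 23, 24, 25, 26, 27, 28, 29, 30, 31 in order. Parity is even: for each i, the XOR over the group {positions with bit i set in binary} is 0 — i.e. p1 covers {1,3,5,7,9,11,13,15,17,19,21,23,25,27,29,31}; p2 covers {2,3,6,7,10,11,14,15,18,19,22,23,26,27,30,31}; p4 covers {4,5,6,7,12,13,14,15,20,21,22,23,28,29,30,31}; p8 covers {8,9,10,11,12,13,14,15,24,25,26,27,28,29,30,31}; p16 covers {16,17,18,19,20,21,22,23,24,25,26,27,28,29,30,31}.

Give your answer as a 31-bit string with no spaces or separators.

0001010001100001101101101111000

Place data at non-parity positions: p1 p2 0 p4 0 1 0 p8 0 1 1 0 0 0 0 p16 1 0 1 1 0 1 1 0 1 1 1 1 0 0 0
p1 (pos 1,3,5,7,9,11,13,15,17,19,21,23,25,27,29,31): XOR of data positions = 0⊕0⊕0⊕0⊕1⊕0⊕0⊕1⊕1⊕0⊕1⊕1⊕1⊕0⊕0 = 0
p2 (pos 2,3,6,7,10,11,14,15,18,19,22,23,26,27,30,31): XOR of data positions = 0⊕1⊕0⊕1⊕1⊕0⊕0⊕0⊕1⊕1⊕1⊕1⊕1⊕0⊕0 = 0
p4 (pos 4,5,6,7,12,13,14,15,20,21,22,23,28,29,30,31): XOR of data positions = 0⊕1⊕0⊕0⊕0⊕0⊕0⊕1⊕0⊕1⊕1⊕1⊕0⊕0⊕0 = 1
p8 (pos 8,9,10,11,12,13,14,15,24,25,26,27,28,29,30,31): XOR of data positions = 0⊕1⊕1⊕0⊕0⊕0⊕0⊕0⊕1⊕1⊕1⊕1⊕0⊕0⊕0 = 0
p16 (pos 16,17,18,19,20,21,22,23,24,25,26,27,28,29,30,31): XOR of data positions = 1⊕0⊕1⊕1⊕0⊕1⊕1⊕0⊕1⊕1⊕1⊕1⊕0⊕0⊕0 = 1
Codeword: 0001010001100001101101101111000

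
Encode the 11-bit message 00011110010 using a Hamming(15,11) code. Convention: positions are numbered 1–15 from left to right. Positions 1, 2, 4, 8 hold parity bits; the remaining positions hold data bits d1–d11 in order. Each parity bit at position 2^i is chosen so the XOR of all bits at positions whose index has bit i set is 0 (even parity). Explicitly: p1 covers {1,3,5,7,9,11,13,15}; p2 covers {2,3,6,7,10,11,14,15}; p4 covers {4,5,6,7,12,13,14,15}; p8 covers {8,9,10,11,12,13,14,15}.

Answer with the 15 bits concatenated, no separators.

Place data at non-parity positions: p1 p2 0 p4 0 0 1 p8 1 1 1 0 0 1 0
p1 (pos 1,3,5,7,9,11,13,15): XOR of data positions = 0⊕0⊕1⊕1⊕1⊕0⊕0 = 1
p2 (pos 2,3,6,7,10,11,14,15): XOR of data positions = 0⊕0⊕1⊕1⊕1⊕1⊕0 = 0
p4 (pos 4,5,6,7,12,13,14,15): XOR of data positions = 0⊕0⊕1⊕0⊕0⊕1⊕0 = 0
p8 (pos 8,9,10,11,12,13,14,15): XOR of data positions = 1⊕1⊕1⊕0⊕0⊕1⊕0 = 0
Codeword: 100000101110010

100000101110010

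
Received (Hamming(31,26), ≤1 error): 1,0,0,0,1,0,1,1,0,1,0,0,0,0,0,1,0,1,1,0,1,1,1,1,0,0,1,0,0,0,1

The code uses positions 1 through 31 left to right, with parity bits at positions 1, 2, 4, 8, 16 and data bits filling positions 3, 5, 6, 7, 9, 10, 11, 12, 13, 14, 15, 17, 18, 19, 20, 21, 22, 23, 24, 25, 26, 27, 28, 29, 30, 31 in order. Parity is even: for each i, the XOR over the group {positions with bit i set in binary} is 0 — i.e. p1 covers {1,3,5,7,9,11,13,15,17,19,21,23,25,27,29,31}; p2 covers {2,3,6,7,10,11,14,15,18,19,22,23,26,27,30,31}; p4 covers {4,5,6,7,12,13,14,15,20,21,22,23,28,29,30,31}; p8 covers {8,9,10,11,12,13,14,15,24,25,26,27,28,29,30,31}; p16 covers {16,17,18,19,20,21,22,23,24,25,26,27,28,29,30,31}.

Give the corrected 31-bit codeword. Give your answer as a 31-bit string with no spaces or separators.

s1 (pos 1,3,5,7,9,11,13,15,17,19,21,23,25,27,29,31): 1⊕0⊕1⊕1⊕0⊕0⊕0⊕0⊕0⊕1⊕1⊕1⊕0⊕1⊕0⊕1 = 0
s2 (pos 2,3,6,7,10,11,14,15,18,19,22,23,26,27,30,31): 0⊕0⊕0⊕1⊕1⊕0⊕0⊕0⊕1⊕1⊕1⊕1⊕0⊕1⊕0⊕1 = 0
s4 (pos 4,5,6,7,12,13,14,15,20,21,22,23,28,29,30,31): 0⊕1⊕0⊕1⊕0⊕0⊕0⊕0⊕0⊕1⊕1⊕1⊕0⊕0⊕0⊕1 = 0
s8 (pos 8,9,10,11,12,13,14,15,24,25,26,27,28,29,30,31): 1⊕0⊕1⊕0⊕0⊕0⊕0⊕0⊕1⊕0⊕0⊕1⊕0⊕0⊕0⊕1 = 1
s16 (pos 16,17,18,19,20,21,22,23,24,25,26,27,28,29,30,31): 1⊕0⊕1⊕1⊕0⊕1⊕1⊕1⊕1⊕0⊕0⊕1⊕0⊕0⊕0⊕1 = 1
Syndrome s16…s1 = 11000 → error at position 24.
Flip position 24: 1000101101000001011011110010001 → 1000101101000001011011100010001

1000101101000001011011100010001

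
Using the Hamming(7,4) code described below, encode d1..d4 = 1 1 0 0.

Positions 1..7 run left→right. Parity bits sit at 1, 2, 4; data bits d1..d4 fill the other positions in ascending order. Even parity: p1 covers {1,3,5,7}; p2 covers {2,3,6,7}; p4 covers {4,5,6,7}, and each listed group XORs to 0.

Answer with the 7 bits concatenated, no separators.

Place data at non-parity positions: p1 p2 1 p4 1 0 0
p1 (pos 1,3,5,7): XOR of data positions = 1⊕1⊕0 = 0
p2 (pos 2,3,6,7): XOR of data positions = 1⊕0⊕0 = 1
p4 (pos 4,5,6,7): XOR of data positions = 1⊕0⊕0 = 1
Codeword: 0111100

0111100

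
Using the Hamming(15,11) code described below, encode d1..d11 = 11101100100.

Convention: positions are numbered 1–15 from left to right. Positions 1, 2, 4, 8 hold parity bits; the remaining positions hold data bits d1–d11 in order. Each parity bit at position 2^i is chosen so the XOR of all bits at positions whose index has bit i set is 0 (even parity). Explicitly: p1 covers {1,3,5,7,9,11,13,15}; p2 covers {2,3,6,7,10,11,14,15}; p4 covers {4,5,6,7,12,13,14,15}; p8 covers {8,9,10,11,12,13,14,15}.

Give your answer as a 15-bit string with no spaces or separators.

011111011100100

Place data at non-parity positions: p1 p2 1 p4 1 1 0 p8 1 1 0 0 1 0 0
p1 (pos 1,3,5,7,9,11,13,15): XOR of data positions = 1⊕1⊕0⊕1⊕0⊕1⊕0 = 0
p2 (pos 2,3,6,7,10,11,14,15): XOR of data positions = 1⊕1⊕0⊕1⊕0⊕0⊕0 = 1
p4 (pos 4,5,6,7,12,13,14,15): XOR of data positions = 1⊕1⊕0⊕0⊕1⊕0⊕0 = 1
p8 (pos 8,9,10,11,12,13,14,15): XOR of data positions = 1⊕1⊕0⊕0⊕1⊕0⊕0 = 1
Codeword: 011111011100100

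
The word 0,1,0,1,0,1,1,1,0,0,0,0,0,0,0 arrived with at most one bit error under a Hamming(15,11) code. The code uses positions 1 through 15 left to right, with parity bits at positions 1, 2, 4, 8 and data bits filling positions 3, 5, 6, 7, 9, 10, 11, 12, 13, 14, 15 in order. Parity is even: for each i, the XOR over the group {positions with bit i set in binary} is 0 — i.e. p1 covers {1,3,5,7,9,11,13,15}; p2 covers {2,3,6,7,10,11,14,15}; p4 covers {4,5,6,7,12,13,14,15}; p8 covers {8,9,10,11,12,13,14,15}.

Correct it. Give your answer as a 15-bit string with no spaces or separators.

s1 (pos 1,3,5,7,9,11,13,15): 0⊕0⊕0⊕1⊕0⊕0⊕0⊕0 = 1
s2 (pos 2,3,6,7,10,11,14,15): 1⊕0⊕1⊕1⊕0⊕0⊕0⊕0 = 1
s4 (pos 4,5,6,7,12,13,14,15): 1⊕0⊕1⊕1⊕0⊕0⊕0⊕0 = 1
s8 (pos 8,9,10,11,12,13,14,15): 1⊕0⊕0⊕0⊕0⊕0⊕0⊕0 = 1
Syndrome s8…s1 = 1111 → error at position 15.
Flip position 15: 010101110000000 → 010101110000001

010101110000001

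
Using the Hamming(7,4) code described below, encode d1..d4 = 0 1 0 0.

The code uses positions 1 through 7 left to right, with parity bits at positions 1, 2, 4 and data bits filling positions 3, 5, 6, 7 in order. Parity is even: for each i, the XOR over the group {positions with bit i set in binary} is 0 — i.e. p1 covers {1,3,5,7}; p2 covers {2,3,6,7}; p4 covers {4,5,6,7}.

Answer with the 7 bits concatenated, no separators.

1001100

Place data at non-parity positions: p1 p2 0 p4 1 0 0
p1 (pos 1,3,5,7): XOR of data positions = 0⊕1⊕0 = 1
p2 (pos 2,3,6,7): XOR of data positions = 0⊕0⊕0 = 0
p4 (pos 4,5,6,7): XOR of data positions = 1⊕0⊕0 = 1
Codeword: 1001100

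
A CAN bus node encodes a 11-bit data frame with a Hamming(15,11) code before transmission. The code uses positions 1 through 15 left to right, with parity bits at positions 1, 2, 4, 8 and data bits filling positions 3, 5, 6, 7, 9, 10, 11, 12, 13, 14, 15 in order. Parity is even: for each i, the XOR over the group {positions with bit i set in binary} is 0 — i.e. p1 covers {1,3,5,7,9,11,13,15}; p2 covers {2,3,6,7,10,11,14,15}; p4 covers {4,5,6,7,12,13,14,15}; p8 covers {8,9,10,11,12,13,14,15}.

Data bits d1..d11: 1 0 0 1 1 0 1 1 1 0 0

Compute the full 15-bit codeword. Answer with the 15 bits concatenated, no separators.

111100101011100

Place data at non-parity positions: p1 p2 1 p4 0 0 1 p8 1 0 1 1 1 0 0
p1 (pos 1,3,5,7,9,11,13,15): XOR of data positions = 1⊕0⊕1⊕1⊕1⊕1⊕0 = 1
p2 (pos 2,3,6,7,10,11,14,15): XOR of data positions = 1⊕0⊕1⊕0⊕1⊕0⊕0 = 1
p4 (pos 4,5,6,7,12,13,14,15): XOR of data positions = 0⊕0⊕1⊕1⊕1⊕0⊕0 = 1
p8 (pos 8,9,10,11,12,13,14,15): XOR of data positions = 1⊕0⊕1⊕1⊕1⊕0⊕0 = 0
Codeword: 111100101011100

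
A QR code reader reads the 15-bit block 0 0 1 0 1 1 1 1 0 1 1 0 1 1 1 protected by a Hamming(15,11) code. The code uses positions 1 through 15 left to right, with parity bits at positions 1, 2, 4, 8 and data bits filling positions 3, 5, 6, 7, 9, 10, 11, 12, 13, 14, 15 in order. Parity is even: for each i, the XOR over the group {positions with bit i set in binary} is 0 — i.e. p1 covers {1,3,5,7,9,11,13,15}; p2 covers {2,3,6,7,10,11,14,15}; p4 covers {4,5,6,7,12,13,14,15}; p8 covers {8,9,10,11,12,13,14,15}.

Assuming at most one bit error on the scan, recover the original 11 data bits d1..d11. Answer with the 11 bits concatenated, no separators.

11110110111

s1 (pos 1,3,5,7,9,11,13,15): 0⊕1⊕1⊕1⊕0⊕1⊕1⊕1 = 0
s2 (pos 2,3,6,7,10,11,14,15): 0⊕1⊕1⊕1⊕1⊕1⊕1⊕1 = 1
s4 (pos 4,5,6,7,12,13,14,15): 0⊕1⊕1⊕1⊕0⊕1⊕1⊕1 = 0
s8 (pos 8,9,10,11,12,13,14,15): 1⊕0⊕1⊕1⊕0⊕1⊕1⊕1 = 0
Syndrome s8…s1 = 0010 → error at position 2.
Flip position 2: 001011110110111 → 011011110110111
Read data bits from positions 3,5,6,7,9,10,11,12,13,14,15: 11110110111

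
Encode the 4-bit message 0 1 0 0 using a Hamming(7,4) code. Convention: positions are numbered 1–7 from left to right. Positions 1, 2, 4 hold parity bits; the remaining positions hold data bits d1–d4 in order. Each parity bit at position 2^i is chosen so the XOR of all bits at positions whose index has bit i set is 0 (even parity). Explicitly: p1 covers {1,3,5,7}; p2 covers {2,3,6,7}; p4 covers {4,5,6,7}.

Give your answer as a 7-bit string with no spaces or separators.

1001100

Place data at non-parity positions: p1 p2 0 p4 1 0 0
p1 (pos 1,3,5,7): XOR of data positions = 0⊕1⊕0 = 1
p2 (pos 2,3,6,7): XOR of data positions = 0⊕0⊕0 = 0
p4 (pos 4,5,6,7): XOR of data positions = 1⊕0⊕0 = 1
Codeword: 1001100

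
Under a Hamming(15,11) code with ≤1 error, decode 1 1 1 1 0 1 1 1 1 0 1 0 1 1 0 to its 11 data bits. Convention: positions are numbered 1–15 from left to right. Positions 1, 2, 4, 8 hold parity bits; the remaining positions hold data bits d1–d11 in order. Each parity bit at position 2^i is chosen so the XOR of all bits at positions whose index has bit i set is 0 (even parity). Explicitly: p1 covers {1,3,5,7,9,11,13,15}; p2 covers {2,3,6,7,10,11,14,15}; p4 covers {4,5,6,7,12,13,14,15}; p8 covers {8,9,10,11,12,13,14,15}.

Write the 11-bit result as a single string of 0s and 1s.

s1 (pos 1,3,5,7,9,11,13,15): 1⊕1⊕0⊕1⊕1⊕1⊕1⊕0 = 0
s2 (pos 2,3,6,7,10,11,14,15): 1⊕1⊕1⊕1⊕0⊕1⊕1⊕0 = 0
s4 (pos 4,5,6,7,12,13,14,15): 1⊕0⊕1⊕1⊕0⊕1⊕1⊕0 = 1
s8 (pos 8,9,10,11,12,13,14,15): 1⊕1⊕0⊕1⊕0⊕1⊕1⊕0 = 1
Syndrome s8…s1 = 1100 → error at position 12.
Flip position 12: 111101111010110 → 111101111011110
Read data bits from positions 3,5,6,7,9,10,11,12,13,14,15: 10111011110

10111011110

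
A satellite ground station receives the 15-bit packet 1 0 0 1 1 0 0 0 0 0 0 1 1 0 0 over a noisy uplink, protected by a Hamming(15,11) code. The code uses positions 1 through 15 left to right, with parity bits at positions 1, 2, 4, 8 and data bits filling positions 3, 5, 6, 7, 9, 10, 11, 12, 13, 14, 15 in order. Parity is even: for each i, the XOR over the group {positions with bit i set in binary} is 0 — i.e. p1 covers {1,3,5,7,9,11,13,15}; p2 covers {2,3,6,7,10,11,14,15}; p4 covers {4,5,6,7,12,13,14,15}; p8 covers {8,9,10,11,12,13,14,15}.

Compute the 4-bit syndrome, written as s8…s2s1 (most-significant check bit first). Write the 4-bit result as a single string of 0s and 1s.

0001

s1 (pos 1,3,5,7,9,11,13,15): 1⊕0⊕1⊕0⊕0⊕0⊕1⊕0 = 1
s2 (pos 2,3,6,7,10,11,14,15): 0⊕0⊕0⊕0⊕0⊕0⊕0⊕0 = 0
s4 (pos 4,5,6,7,12,13,14,15): 1⊕1⊕0⊕0⊕1⊕1⊕0⊕0 = 0
s8 (pos 8,9,10,11,12,13,14,15): 0⊕0⊕0⊕0⊕1⊕1⊕0⊕0 = 0
Syndrome s8…s1 = 0001 → error at position 1.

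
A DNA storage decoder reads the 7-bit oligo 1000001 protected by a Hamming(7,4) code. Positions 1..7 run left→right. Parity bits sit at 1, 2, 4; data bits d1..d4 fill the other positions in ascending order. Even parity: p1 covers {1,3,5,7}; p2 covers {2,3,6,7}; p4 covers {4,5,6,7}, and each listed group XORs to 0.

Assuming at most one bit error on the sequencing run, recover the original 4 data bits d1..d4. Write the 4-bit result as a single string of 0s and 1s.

0011

s1 (pos 1,3,5,7): 1⊕0⊕0⊕1 = 0
s2 (pos 2,3,6,7): 0⊕0⊕0⊕1 = 1
s4 (pos 4,5,6,7): 0⊕0⊕0⊕1 = 1
Syndrome s4…s1 = 110 → error at position 6.
Flip position 6: 1000001 → 1000011
Read data bits from positions 3,5,6,7: 0011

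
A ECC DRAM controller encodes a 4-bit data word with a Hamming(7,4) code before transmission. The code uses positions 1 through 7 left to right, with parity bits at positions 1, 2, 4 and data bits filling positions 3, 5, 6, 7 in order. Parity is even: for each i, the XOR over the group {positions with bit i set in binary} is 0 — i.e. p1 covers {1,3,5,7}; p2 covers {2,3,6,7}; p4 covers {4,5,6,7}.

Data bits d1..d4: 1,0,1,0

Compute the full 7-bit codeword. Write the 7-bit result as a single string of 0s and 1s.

Place data at non-parity positions: p1 p2 1 p4 0 1 0
p1 (pos 1,3,5,7): XOR of data positions = 1⊕0⊕0 = 1
p2 (pos 2,3,6,7): XOR of data positions = 1⊕1⊕0 = 0
p4 (pos 4,5,6,7): XOR of data positions = 0⊕1⊕0 = 1
Codeword: 1011010

1011010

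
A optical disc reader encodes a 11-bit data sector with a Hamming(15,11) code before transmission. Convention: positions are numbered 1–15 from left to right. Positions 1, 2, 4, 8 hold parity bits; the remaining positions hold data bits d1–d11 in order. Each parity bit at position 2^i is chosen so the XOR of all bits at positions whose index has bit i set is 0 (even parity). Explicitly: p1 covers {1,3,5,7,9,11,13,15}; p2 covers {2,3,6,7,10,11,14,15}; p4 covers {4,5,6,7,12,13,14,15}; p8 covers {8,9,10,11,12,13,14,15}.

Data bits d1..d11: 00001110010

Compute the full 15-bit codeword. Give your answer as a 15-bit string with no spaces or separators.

010100001110010

Place data at non-parity positions: p1 p2 0 p4 0 0 0 p8 1 1 1 0 0 1 0
p1 (pos 1,3,5,7,9,11,13,15): XOR of data positions = 0⊕0⊕0⊕1⊕1⊕0⊕0 = 0
p2 (pos 2,3,6,7,10,11,14,15): XOR of data positions = 0⊕0⊕0⊕1⊕1⊕1⊕0 = 1
p4 (pos 4,5,6,7,12,13,14,15): XOR of data positions = 0⊕0⊕0⊕0⊕0⊕1⊕0 = 1
p8 (pos 8,9,10,11,12,13,14,15): XOR of data positions = 1⊕1⊕1⊕0⊕0⊕1⊕0 = 0
Codeword: 010100001110010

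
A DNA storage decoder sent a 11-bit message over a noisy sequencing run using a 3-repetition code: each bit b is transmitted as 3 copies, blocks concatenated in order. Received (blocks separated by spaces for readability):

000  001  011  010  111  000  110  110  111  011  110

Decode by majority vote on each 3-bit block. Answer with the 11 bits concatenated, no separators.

Block 1 (000): 0 ones → 0
Block 2 (001): 1 one → 0
Block 3 (011): 2 ones → 1
Block 4 (010): 1 one → 0
Block 5 (111): 3 ones → 1
Block 6 (000): 0 ones → 0
Block 7 (110): 2 ones → 1
Block 8 (110): 2 ones → 1
Block 9 (111): 3 ones → 1
Block 10 (011): 2 ones → 1
Block 11 (110): 2 ones → 1

00101011111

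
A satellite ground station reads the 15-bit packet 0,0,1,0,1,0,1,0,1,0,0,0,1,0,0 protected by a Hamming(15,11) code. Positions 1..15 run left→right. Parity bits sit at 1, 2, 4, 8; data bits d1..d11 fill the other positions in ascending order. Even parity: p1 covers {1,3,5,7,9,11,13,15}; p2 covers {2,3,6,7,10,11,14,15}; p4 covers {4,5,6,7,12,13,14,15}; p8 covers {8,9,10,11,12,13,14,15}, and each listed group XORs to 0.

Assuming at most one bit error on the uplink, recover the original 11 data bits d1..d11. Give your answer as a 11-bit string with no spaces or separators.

s1 (pos 1,3,5,7,9,11,13,15): 0⊕1⊕1⊕1⊕1⊕0⊕1⊕0 = 1
s2 (pos 2,3,6,7,10,11,14,15): 0⊕1⊕0⊕1⊕0⊕0⊕0⊕0 = 0
s4 (pos 4,5,6,7,12,13,14,15): 0⊕1⊕0⊕1⊕0⊕1⊕0⊕0 = 1
s8 (pos 8,9,10,11,12,13,14,15): 0⊕1⊕0⊕0⊕0⊕1⊕0⊕0 = 0
Syndrome s8…s1 = 0101 → error at position 5.
Flip position 5: 001010101000100 → 001000101000100
Read data bits from positions 3,5,6,7,9,10,11,12,13,14,15: 10011000100

10011000100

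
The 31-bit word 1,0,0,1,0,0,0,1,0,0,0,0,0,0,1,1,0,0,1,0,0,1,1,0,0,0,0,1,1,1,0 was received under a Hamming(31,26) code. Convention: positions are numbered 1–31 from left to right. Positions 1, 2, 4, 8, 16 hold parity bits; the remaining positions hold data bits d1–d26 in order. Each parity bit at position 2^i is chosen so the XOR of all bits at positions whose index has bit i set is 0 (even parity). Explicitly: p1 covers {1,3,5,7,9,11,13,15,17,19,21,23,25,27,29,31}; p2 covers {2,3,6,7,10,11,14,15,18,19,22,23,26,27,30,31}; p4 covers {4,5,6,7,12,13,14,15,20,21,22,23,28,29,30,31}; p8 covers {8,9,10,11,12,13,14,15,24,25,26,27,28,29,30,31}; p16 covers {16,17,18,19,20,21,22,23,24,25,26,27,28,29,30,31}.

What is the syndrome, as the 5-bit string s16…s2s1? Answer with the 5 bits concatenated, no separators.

11111

s1 (pos 1,3,5,7,9,11,13,15,17,19,21,23,25,27,29,31): 1⊕0⊕0⊕0⊕0⊕0⊕0⊕1⊕0⊕1⊕0⊕1⊕0⊕0⊕1⊕0 = 1
s2 (pos 2,3,6,7,10,11,14,15,18,19,22,23,26,27,30,31): 0⊕0⊕0⊕0⊕0⊕0⊕0⊕1⊕0⊕1⊕1⊕1⊕0⊕0⊕1⊕0 = 1
s4 (pos 4,5,6,7,12,13,14,15,20,21,22,23,28,29,30,31): 1⊕0⊕0⊕0⊕0⊕0⊕0⊕1⊕0⊕0⊕1⊕1⊕1⊕1⊕1⊕0 = 1
s8 (pos 8,9,10,11,12,13,14,15,24,25,26,27,28,29,30,31): 1⊕0⊕0⊕0⊕0⊕0⊕0⊕1⊕0⊕0⊕0⊕0⊕1⊕1⊕1⊕0 = 1
s16 (pos 16,17,18,19,20,21,22,23,24,25,26,27,28,29,30,31): 1⊕0⊕0⊕1⊕0⊕0⊕1⊕1⊕0⊕0⊕0⊕0⊕1⊕1⊕1⊕0 = 1
Syndrome s16…s1 = 11111 → error at position 31.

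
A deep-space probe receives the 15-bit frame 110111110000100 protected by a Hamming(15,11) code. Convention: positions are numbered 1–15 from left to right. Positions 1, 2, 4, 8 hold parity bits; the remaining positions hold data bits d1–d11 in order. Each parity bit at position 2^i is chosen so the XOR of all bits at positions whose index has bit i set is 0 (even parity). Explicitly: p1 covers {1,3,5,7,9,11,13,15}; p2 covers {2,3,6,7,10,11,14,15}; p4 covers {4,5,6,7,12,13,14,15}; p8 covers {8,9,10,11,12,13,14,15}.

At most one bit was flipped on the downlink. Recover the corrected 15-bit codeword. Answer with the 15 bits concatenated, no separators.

110110110000100

s1 (pos 1,3,5,7,9,11,13,15): 1⊕0⊕1⊕1⊕0⊕0⊕1⊕0 = 0
s2 (pos 2,3,6,7,10,11,14,15): 1⊕0⊕1⊕1⊕0⊕0⊕0⊕0 = 1
s4 (pos 4,5,6,7,12,13,14,15): 1⊕1⊕1⊕1⊕0⊕1⊕0⊕0 = 1
s8 (pos 8,9,10,11,12,13,14,15): 1⊕0⊕0⊕0⊕0⊕1⊕0⊕0 = 0
Syndrome s8…s1 = 0110 → error at position 6.
Flip position 6: 110111110000100 → 110110110000100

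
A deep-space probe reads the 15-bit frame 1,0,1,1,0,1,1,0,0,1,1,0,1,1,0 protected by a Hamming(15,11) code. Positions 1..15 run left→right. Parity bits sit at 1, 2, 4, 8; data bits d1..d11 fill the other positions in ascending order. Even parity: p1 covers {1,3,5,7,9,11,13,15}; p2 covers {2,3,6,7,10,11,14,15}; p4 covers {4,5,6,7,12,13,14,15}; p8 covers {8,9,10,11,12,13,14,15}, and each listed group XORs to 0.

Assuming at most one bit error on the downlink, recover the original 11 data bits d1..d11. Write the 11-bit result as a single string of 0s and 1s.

11110110110

s1 (pos 1,3,5,7,9,11,13,15): 1⊕1⊕0⊕1⊕0⊕1⊕1⊕0 = 1
s2 (pos 2,3,6,7,10,11,14,15): 0⊕1⊕1⊕1⊕1⊕1⊕1⊕0 = 0
s4 (pos 4,5,6,7,12,13,14,15): 1⊕0⊕1⊕1⊕0⊕1⊕1⊕0 = 1
s8 (pos 8,9,10,11,12,13,14,15): 0⊕0⊕1⊕1⊕0⊕1⊕1⊕0 = 0
Syndrome s8…s1 = 0101 → error at position 5.
Flip position 5: 101101100110110 → 101111100110110
Read data bits from positions 3,5,6,7,9,10,11,12,13,14,15: 11110110110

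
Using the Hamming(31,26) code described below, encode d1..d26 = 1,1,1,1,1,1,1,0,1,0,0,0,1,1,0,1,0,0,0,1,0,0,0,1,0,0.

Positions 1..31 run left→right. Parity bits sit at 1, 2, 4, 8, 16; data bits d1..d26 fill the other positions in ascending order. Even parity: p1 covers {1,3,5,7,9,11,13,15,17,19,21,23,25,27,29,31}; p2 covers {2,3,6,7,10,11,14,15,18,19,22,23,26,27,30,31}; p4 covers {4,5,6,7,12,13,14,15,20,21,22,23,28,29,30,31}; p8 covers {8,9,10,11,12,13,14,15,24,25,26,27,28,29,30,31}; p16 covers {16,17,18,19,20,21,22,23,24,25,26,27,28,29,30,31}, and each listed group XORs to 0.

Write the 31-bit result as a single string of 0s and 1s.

Place data at non-parity positions: p1 p2 1 p4 1 1 1 p8 1 1 1 0 1 0 0 p16 0 1 1 0 1 0 0 0 1 0 0 0 1 0 0
p1 (pos 1,3,5,7,9,11,13,15,17,19,21,23,25,27,29,31): XOR of data positions = 1⊕1⊕1⊕1⊕1⊕1⊕0⊕0⊕1⊕1⊕0⊕1⊕0⊕1⊕0 = 0
p2 (pos 2,3,6,7,10,11,14,15,18,19,22,23,26,27,30,31): XOR of data positions = 1⊕1⊕1⊕1⊕1⊕0⊕0⊕1⊕1⊕0⊕0⊕0⊕0⊕0⊕0 = 1
p4 (pos 4,5,6,7,12,13,14,15,20,21,22,23,28,29,30,31): XOR of data positions = 1⊕1⊕1⊕0⊕1⊕0⊕0⊕0⊕1⊕0⊕0⊕0⊕1⊕0⊕0 = 0
p8 (pos 8,9,10,11,12,13,14,15,24,25,26,27,28,29,30,31): XOR of data positions = 1⊕1⊕1⊕0⊕1⊕0⊕0⊕0⊕1⊕0⊕0⊕0⊕1⊕0⊕0 = 0
p16 (pos 16,17,18,19,20,21,22,23,24,25,26,27,28,29,30,31): XOR of data positions = 0⊕1⊕1⊕0⊕1⊕0⊕0⊕0⊕1⊕0⊕0⊕0⊕1⊕0⊕0 = 1
Codeword: 0110111011101001011010001000100

0110111011101001011010001000100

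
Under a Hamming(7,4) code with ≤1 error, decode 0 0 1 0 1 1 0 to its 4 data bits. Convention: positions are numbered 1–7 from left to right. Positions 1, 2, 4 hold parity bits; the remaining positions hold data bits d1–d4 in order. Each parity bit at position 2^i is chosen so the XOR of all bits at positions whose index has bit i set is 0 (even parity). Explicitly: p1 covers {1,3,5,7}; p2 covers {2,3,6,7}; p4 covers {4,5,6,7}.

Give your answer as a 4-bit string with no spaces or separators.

1110

s1 (pos 1,3,5,7): 0⊕1⊕1⊕0 = 0
s2 (pos 2,3,6,7): 0⊕1⊕1⊕0 = 0
s4 (pos 4,5,6,7): 0⊕1⊕1⊕0 = 0
Syndrome s4…s1 = 000 → no error.
Read data bits from positions 3,5,6,7: 1110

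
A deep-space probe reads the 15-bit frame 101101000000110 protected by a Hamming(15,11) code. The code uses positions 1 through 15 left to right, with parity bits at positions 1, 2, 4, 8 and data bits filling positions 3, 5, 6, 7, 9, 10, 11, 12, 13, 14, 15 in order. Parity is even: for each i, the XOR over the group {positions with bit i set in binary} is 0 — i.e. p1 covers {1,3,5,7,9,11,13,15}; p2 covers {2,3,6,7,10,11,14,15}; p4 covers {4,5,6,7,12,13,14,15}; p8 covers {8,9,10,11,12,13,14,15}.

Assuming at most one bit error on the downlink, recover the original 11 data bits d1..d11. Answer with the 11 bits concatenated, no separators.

s1 (pos 1,3,5,7,9,11,13,15): 1⊕1⊕0⊕0⊕0⊕0⊕1⊕0 = 1
s2 (pos 2,3,6,7,10,11,14,15): 0⊕1⊕1⊕0⊕0⊕0⊕1⊕0 = 1
s4 (pos 4,5,6,7,12,13,14,15): 1⊕0⊕1⊕0⊕0⊕1⊕1⊕0 = 0
s8 (pos 8,9,10,11,12,13,14,15): 0⊕0⊕0⊕0⊕0⊕1⊕1⊕0 = 0
Syndrome s8…s1 = 0011 → error at position 3.
Flip position 3: 101101000000110 → 100101000000110
Read data bits from positions 3,5,6,7,9,10,11,12,13,14,15: 00100000110

00100000110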